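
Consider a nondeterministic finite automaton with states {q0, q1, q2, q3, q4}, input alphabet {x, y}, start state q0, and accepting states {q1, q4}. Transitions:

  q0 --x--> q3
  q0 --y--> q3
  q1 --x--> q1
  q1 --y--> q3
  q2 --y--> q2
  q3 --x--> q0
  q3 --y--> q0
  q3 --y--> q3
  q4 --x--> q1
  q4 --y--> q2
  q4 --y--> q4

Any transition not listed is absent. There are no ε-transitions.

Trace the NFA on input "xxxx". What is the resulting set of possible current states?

Start in {q0}.
Read 'x': q0→{q3}; now {q3}.
Read 'x': q3→{q0}; now {q0}.
Read 'x': q0→{q3}; now {q3}.
Read 'x': q3→{q0}; now {q0}.

{q0}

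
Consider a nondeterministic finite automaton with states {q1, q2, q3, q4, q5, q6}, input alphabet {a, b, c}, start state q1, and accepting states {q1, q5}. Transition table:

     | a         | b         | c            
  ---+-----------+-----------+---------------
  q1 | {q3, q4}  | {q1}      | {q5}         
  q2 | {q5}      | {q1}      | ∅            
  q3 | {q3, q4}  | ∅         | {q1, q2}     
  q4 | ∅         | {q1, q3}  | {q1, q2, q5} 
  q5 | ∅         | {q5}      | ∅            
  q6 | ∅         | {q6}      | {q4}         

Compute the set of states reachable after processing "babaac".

{q1, q2, q5}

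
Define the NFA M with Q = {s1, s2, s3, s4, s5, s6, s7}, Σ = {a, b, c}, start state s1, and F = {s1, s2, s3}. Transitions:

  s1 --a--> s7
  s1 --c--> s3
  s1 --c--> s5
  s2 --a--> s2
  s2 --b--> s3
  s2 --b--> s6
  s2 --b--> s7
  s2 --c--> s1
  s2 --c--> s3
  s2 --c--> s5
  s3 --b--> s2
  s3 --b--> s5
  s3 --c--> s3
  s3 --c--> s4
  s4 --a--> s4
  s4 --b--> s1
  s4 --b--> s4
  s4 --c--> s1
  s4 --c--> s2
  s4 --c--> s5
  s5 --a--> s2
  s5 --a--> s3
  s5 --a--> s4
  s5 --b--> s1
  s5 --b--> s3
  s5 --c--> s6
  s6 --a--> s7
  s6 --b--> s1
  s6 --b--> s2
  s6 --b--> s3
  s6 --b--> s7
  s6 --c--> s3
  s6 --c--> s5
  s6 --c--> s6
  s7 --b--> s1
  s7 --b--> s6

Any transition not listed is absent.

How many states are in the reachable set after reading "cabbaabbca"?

Start in {s1}.
Read 'c': {s1} → {s3, s5}.
Read 'a': {s3, s5} → {s2, s3, s4}.
Read 'b': {s2, s3, s4} → {s1, s2, s3, s4, s5, s6, s7}.
Read 'b': {s1, s2, s3, s4, s5, s6, s7} → {s1, s2, s3, s4, s5, s6, s7}.
Read 'a': {s1, s2, s3, s4, s5, s6, s7} → {s2, s3, s4, s7}.
Read 'a': {s2, s3, s4, s7} → {s2, s4}.
Read 'b': {s2, s4} → {s1, s3, s4, s6, s7}.
Read 'b': {s1, s3, s4, s6, s7} → {s1, s2, s3, s4, s5, s6, s7}.
Read 'c': {s1, s2, s3, s4, s5, s6, s7} → {s1, s2, s3, s4, s5, s6}.
Read 'a': {s1, s2, s3, s4, s5, s6} → {s2, s3, s4, s7}.
That set has 4 states.

4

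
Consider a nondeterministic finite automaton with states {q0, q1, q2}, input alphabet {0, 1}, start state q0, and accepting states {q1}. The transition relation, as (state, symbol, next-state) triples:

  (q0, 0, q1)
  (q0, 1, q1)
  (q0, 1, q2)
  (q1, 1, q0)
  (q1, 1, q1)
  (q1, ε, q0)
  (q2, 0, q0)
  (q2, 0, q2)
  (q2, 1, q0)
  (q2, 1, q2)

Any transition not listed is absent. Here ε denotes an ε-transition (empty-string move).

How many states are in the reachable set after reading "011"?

3

Start in {q0}.
Read '0': {q0} → {q0, q1}.
Read '1': {q0, q1} → {q0, q1, q2}.
Read '1': {q0, q1, q2} → {q0, q1, q2}.
That set has 3 states.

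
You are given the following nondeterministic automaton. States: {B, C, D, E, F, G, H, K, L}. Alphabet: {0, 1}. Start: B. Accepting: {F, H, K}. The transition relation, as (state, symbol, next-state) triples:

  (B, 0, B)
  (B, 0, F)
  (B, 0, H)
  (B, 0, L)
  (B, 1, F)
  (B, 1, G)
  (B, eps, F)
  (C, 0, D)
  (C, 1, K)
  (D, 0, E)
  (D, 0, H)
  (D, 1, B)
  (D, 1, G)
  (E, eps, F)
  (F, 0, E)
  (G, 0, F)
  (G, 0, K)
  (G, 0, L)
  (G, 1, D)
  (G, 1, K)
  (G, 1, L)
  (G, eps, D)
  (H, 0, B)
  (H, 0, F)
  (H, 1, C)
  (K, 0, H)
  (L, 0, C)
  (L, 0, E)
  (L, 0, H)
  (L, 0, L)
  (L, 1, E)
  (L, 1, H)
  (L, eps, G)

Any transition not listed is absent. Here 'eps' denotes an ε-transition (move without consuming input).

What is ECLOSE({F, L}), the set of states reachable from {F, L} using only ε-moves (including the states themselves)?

{D, F, G, L}

Begin with {F, L}.
ε-move L → G; add G.
ε-move G → D; add D.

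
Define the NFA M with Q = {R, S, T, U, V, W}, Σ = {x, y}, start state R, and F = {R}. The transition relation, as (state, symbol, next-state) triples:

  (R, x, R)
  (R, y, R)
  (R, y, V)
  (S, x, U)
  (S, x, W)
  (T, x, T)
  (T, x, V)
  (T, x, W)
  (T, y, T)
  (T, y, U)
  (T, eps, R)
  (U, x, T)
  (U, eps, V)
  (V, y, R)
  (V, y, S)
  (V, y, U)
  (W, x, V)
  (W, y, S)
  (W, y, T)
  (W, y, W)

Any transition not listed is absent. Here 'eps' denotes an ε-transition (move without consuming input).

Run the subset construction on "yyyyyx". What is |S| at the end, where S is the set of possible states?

Start in {R}.
Read 'y': R→{R, V}; now {R, V}.
Read 'y': R→{R, V}, V→{R, S, U}; now {R, S, U, V}.
Read 'y': R→{R, V}, S→∅, U→∅, V→{R, S, U}; now {R, S, U, V}.
Read 'y': R→{R, V}, S→∅, U→∅, V→{R, S, U}; now {R, S, U, V}.
Read 'y': R→{R, V}, S→∅, U→∅, V→{R, S, U}; now {R, S, U, V}.
Read 'x': R→{R}, S→{U, W}, U→{T}, V→∅; union {R, T, U, W}; ε-closure = {R, T, U, V, W}.
That set has 5 states.

5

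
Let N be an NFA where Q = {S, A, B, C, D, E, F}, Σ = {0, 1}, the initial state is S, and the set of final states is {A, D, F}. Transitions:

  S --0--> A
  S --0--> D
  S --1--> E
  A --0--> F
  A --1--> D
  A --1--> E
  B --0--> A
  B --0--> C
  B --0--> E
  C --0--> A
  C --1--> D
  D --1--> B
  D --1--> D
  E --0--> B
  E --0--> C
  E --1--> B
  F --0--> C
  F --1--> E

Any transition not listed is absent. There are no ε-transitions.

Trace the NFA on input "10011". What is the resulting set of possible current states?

Start in {S}.
Read '1': {S} → {E}.
Read '0': {E} → {B, C}.
Read '0': {B, C} → {A, C, E}.
Read '1': {A, C, E} → {B, D, E}.
Read '1': {B, D, E} → {B, D}.

{B, D}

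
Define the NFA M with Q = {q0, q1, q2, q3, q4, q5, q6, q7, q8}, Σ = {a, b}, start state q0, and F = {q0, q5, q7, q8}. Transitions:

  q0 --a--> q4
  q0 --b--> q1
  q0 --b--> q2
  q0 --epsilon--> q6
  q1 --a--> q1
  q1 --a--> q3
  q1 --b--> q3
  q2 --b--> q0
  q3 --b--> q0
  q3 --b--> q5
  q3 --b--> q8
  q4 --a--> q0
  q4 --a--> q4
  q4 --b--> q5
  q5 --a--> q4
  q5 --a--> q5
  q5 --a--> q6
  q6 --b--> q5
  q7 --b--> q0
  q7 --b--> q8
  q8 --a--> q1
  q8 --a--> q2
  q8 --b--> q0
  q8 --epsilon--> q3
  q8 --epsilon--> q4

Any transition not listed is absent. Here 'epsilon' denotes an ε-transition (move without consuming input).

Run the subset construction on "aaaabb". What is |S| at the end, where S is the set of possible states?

Start: ε-closure({q0}) = {q0, q6}.
Read 'a': q0→{q4}, q6→∅; now {q4}.
Read 'a': q4→{q0, q4}; union {q0, q4}; ε-closure = {q0, q4, q6}.
Read 'a': q0→{q4}, q4→{q0, q4}, q6→∅; union {q0, q4}; ε-closure = {q0, q4, q6}.
Read 'a': q0→{q4}, q4→{q0, q4}, q6→∅; union {q0, q4}; ε-closure = {q0, q4, q6}.
Read 'b': q0→{q1, q2}, q4→{q5}, q6→{q5}; now {q1, q2, q5}.
Read 'b': q1→{q3}, q2→{q0}, q5→∅; union {q0, q3}; ε-closure = {q0, q3, q6}.
That set has 3 states.

3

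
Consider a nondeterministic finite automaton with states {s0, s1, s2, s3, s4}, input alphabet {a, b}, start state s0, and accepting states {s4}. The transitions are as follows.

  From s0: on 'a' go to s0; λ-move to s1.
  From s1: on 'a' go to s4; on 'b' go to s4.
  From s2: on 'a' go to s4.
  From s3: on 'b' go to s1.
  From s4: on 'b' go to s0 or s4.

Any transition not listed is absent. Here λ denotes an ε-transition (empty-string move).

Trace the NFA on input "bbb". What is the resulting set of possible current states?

{s0, s1, s4}

Start: ε-closure({s0}) = {s0, s1}.
Read 'b': s0→∅, s1→{s4}; now {s4}.
Read 'b': s4→{s0, s4}; union {s0, s4}; ε-closure = {s0, s1, s4}.
Read 'b': s0→∅, s1→{s4}, s4→{s0, s4}; union {s0, s4}; ε-closure = {s0, s1, s4}.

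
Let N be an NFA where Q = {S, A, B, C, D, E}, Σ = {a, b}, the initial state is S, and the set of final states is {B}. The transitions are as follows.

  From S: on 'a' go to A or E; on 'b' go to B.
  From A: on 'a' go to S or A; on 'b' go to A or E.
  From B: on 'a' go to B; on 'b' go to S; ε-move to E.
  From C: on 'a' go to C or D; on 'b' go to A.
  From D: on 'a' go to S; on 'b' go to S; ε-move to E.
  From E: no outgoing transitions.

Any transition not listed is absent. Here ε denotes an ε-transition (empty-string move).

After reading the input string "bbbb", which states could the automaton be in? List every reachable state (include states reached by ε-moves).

{S}

Start in {S}.
Read 'b': {S} → {B, E}.
Read 'b': {B, E} → {S}.
Read 'b': {S} → {B, E}.
Read 'b': {B, E} → {S}.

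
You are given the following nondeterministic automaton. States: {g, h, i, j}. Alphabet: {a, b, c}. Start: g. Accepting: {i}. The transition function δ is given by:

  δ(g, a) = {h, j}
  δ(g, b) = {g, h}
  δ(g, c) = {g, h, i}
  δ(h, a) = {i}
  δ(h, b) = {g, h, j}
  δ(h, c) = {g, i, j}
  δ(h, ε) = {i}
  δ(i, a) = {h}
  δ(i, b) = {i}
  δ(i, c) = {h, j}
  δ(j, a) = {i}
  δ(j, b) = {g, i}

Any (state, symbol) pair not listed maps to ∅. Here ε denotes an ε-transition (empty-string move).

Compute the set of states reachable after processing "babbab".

{g, h, i, j}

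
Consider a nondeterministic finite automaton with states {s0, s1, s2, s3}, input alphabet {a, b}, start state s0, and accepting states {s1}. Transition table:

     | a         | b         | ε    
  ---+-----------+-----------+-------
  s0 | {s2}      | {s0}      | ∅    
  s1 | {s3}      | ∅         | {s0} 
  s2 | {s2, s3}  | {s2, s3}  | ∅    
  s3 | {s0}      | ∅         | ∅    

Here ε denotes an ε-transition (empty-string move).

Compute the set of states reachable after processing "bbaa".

Start in {s0}.
Read 'b': s0→{s0}; now {s0}.
Read 'b': s0→{s0}; now {s0}.
Read 'a': s0→{s2}; now {s2}.
Read 'a': s2→{s2, s3}; now {s2, s3}.

{s2, s3}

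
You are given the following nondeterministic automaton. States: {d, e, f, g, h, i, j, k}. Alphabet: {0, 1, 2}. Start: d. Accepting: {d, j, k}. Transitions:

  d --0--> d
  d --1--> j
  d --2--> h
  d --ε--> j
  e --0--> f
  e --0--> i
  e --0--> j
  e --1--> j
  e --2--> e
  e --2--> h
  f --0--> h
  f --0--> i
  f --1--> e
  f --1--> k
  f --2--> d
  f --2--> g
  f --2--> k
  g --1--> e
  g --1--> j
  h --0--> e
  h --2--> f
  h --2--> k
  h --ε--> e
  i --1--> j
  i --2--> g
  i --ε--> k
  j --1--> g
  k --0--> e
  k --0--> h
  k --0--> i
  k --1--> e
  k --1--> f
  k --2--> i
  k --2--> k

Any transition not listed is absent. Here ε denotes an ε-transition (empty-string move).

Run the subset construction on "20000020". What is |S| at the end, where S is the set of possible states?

Start: ε-closure({d}) = {d, j}.
Read '2': {d, j} → {e, h}.
Read '0': {e, h} → {e, f, i, j, k}.
Read '0': {e, f, i, j, k} → {e, f, h, i, j, k}.
Read '0': {e, f, h, i, j, k} → {e, f, h, i, j, k}.
Read '0': {e, f, h, i, j, k} → {e, f, h, i, j, k}.
Read '0': {e, f, h, i, j, k} → {e, f, h, i, j, k}.
Read '2': {e, f, h, i, j, k} → {d, e, f, g, h, i, j, k}.
Read '0': {d, e, f, g, h, i, j, k} → {d, e, f, h, i, j, k}.
That set has 7 states.

7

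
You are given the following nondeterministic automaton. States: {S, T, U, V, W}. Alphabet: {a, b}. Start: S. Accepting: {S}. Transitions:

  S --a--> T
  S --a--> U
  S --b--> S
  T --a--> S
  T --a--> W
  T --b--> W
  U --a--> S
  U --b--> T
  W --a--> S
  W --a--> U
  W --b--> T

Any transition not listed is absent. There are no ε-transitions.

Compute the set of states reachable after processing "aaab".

Start in {S}.
Read 'a': {S} → {T, U}.
Read 'a': {T, U} → {S, W}.
Read 'a': {S, W} → {S, T, U}.
Read 'b': {S, T, U} → {S, T, W}.

{S, T, W}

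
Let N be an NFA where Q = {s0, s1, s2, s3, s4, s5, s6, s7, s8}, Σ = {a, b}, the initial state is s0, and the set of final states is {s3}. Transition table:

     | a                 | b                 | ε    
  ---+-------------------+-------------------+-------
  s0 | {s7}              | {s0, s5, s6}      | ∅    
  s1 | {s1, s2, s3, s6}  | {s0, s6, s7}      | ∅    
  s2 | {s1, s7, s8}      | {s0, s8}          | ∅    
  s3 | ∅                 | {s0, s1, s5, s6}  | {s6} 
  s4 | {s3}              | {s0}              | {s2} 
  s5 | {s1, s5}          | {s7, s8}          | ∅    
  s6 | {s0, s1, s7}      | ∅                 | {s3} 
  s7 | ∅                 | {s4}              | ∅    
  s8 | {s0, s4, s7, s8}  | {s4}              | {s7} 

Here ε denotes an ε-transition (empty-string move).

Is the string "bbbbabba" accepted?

Yes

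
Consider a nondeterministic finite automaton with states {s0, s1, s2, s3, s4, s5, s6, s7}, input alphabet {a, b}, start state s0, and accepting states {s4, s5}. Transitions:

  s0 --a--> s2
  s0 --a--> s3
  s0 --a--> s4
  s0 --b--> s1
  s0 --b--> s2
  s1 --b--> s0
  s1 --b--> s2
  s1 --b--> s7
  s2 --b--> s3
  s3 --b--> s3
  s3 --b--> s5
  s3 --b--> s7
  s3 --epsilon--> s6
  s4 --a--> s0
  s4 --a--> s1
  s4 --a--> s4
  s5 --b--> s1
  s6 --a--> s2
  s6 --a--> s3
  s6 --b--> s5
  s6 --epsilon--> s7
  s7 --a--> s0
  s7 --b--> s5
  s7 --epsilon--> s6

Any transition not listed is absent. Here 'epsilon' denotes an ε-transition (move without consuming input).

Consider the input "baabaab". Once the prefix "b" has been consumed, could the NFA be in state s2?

Start in {s0}.
Read 'b': {s0} → {s1, s2}.
State s2 is in {s1, s2}.

Yes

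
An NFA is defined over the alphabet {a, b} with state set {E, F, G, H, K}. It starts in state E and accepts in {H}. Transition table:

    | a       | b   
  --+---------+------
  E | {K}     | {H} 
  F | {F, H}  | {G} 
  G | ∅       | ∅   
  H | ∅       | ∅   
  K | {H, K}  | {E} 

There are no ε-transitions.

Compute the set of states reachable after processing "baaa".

Start in {E}.
Read 'b': E→{H}; now {H}.
Read 'a': H→∅; now ∅.
The set is empty and remains empty for the remaining 2 symbols.

∅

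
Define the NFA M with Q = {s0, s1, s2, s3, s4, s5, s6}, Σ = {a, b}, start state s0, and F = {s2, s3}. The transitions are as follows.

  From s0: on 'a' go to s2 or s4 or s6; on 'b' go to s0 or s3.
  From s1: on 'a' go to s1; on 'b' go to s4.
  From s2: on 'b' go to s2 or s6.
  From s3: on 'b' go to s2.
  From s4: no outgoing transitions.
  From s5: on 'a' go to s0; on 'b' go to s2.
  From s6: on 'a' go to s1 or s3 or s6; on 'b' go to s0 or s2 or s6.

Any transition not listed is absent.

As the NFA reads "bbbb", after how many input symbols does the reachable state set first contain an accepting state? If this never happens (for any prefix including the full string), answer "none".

1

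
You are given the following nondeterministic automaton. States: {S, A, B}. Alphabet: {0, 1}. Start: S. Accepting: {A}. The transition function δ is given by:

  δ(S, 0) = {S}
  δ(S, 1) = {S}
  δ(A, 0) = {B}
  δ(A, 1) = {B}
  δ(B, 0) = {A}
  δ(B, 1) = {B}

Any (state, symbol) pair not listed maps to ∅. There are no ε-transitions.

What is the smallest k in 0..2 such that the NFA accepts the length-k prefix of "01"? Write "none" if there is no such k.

none

Start in {S}.
Read '0': S→{S}; now {S}.
Read '1': S→{S}; now {S}.
No reachable set along the way intersects F.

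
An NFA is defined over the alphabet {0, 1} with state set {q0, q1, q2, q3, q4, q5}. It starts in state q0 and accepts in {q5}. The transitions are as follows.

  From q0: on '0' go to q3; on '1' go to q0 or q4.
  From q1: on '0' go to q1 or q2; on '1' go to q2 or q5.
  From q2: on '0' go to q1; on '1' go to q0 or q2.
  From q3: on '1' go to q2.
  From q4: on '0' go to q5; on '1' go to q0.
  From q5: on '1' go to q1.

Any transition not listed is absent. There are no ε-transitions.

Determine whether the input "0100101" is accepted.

Start in {q0}.
Read '0': q0→{q3}; now {q3}.
Read '1': q3→{q2}; now {q2}.
Read '0': q2→{q1}; now {q1}.
Read '0': q1→{q1, q2}; now {q1, q2}.
Read '1': q1→{q2, q5}, q2→{q0, q2}; now {q0, q2, q5}.
Read '0': q0→{q3}, q2→{q1}, q5→∅; now {q1, q3}.
Read '1': q1→{q2, q5}, q3→{q2}; now {q2, q5}.
The final set {q2, q5} contains the accepting state q5.

Yes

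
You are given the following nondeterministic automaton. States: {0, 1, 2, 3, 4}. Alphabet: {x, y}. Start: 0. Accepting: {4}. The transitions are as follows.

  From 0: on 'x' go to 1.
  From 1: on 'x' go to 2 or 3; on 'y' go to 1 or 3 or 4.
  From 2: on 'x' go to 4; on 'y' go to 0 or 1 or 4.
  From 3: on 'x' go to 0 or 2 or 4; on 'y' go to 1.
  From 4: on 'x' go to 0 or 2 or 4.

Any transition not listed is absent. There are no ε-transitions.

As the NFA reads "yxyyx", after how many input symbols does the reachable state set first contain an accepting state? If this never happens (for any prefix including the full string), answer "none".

none

Start in {0}.
Read 'y': 0→∅; now ∅.
The set is empty and remains empty for the remaining 4 symbols.
No reachable set along the way intersects F.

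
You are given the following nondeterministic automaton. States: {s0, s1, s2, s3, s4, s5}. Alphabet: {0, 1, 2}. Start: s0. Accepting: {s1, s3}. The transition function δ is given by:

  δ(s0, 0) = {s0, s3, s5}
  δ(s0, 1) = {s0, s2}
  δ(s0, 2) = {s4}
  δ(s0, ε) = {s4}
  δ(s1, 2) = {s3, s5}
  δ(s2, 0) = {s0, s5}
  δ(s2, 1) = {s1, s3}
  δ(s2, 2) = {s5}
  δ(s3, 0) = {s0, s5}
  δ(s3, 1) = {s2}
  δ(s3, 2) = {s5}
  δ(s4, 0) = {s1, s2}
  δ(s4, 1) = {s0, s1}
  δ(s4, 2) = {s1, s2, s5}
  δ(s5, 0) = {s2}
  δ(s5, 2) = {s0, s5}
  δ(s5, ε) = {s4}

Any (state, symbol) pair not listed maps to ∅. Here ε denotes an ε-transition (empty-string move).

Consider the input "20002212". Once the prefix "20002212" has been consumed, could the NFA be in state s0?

No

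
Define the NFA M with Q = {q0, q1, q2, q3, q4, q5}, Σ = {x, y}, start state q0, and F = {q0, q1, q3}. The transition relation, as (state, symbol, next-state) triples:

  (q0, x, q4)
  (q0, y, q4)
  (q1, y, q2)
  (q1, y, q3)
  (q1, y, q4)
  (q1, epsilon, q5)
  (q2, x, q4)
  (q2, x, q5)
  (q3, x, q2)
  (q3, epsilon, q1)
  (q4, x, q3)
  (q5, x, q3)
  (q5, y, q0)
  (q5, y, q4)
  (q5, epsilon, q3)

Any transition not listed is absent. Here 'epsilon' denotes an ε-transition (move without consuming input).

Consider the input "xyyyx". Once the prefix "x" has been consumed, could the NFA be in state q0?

No

Start in {q0}.
Read 'x': q0→{q4}; now {q4}.
State q0 is not in {q4}.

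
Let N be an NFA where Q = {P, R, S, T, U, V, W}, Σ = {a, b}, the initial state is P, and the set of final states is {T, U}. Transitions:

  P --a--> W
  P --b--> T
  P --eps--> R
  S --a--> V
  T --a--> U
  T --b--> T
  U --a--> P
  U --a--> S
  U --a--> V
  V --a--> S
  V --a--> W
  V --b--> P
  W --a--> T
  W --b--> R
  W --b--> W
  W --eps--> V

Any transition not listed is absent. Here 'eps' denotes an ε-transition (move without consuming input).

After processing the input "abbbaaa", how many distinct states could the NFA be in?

Start: ε-closure({P}) = {P, R}.
Read 'a': P→{W}, R→∅; union {W}; ε-closure = {V, W}.
Read 'b': V→{P}, W→{R, W}; union {P, R, W}; ε-closure = {P, R, V, W}.
Read 'b': P→{T}, R→∅, V→{P}, W→{R, W}; union {P, R, T, W}; ε-closure = {P, R, T, V, W}.
Read 'b': P→{T}, R→∅, T→{T}, V→{P}, W→{R, W}; union {P, R, T, W}; ε-closure = {P, R, T, V, W}.
Read 'a': P→{W}, R→∅, T→{U}, V→{S, W}, W→{T}; union {S, T, U, W}; ε-closure = {S, T, U, V, W}.
Read 'a': S→{V}, T→{U}, U→{P, S, V}, V→{S, W}, W→{T}; union {P, S, T, U, V, W}; ε-closure = {P, R, S, T, U, V, W}.
Read 'a': P→{W}, R→∅, S→{V}, T→{U}, U→{P, S, V}, V→{S, W}, W→{T}; union {P, S, T, U, V, W}; ε-closure = {P, R, S, T, U, V, W}.
That set has 7 states.

7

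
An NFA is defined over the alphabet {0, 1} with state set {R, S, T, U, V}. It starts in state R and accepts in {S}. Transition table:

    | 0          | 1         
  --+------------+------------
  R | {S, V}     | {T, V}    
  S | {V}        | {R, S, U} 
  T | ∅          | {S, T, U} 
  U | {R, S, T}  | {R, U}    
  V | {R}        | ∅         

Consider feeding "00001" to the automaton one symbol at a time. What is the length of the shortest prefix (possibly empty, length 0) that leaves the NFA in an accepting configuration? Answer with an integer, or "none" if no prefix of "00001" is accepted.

1

Start in {R}.
Read '0': {R} → {S, V}.
None of the earlier sets intersect F, but {S, V} does.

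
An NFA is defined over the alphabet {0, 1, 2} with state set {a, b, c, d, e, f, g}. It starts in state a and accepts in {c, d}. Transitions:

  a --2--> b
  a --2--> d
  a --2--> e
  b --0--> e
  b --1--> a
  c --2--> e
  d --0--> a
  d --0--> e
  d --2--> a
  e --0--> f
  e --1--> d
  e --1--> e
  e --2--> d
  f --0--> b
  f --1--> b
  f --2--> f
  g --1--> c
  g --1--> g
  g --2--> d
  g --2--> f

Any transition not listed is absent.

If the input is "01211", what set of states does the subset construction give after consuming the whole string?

Start in {a}.
Read '0': a→∅; now ∅.
The set is empty and remains empty for the remaining 4 symbols.

∅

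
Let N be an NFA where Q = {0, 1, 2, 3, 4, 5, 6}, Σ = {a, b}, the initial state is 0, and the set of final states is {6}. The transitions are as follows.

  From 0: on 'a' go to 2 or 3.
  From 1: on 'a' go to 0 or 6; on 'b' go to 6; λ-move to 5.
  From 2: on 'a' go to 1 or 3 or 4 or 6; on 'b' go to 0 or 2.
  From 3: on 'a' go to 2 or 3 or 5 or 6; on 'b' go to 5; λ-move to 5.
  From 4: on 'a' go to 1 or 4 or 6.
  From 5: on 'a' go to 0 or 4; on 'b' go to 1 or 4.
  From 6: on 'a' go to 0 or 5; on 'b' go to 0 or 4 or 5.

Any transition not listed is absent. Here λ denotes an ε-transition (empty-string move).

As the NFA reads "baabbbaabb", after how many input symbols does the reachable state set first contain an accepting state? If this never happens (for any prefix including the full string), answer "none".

Start in {0}.
Read 'b': {0} → ∅.
The set is empty and remains empty for the remaining 9 symbols.
No reachable set along the way intersects F.

none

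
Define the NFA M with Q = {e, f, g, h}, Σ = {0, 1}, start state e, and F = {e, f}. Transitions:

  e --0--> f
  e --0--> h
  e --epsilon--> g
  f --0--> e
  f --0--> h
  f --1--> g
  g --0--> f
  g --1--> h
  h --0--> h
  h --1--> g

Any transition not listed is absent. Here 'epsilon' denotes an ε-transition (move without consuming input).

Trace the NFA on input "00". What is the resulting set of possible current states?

Start: ε-closure({e}) = {e, g}.
Read '0': e→{f, h}, g→{f}; now {f, h}.
Read '0': f→{e, h}, h→{h}; union {e, h}; ε-closure = {e, g, h}.

{e, g, h}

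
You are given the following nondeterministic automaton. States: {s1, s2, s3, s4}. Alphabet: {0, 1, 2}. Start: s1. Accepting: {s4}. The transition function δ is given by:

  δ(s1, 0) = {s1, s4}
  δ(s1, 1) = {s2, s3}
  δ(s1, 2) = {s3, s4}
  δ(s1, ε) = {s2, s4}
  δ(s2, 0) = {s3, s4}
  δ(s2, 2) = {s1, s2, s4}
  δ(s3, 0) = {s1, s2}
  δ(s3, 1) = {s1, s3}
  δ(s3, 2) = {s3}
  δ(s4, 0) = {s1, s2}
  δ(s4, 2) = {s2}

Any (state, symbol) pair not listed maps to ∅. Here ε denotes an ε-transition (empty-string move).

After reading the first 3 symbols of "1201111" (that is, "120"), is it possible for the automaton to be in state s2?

Start: ε-closure({s1}) = {s1, s2, s4}.
Read '1': s1→{s2, s3}, s2→∅, s4→∅; now {s2, s3}.
Read '2': s2→{s1, s2, s4}, s3→{s3}; now {s1, s2, s3, s4}.
Read '0': s1→{s1, s4}, s2→{s3, s4}, s3→{s1, s2}, s4→{s1, s2}; now {s1, s2, s3, s4}.
State s2 is in {s1, s2, s3, s4}.

Yes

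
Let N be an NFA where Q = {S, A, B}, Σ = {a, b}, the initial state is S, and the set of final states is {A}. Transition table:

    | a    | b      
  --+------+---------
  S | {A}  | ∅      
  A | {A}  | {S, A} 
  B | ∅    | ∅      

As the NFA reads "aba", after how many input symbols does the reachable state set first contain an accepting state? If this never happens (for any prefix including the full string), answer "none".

1

Start in {S}.
Read 'a': S→{A}; now {A}.
None of the earlier sets intersect F, but {A} does.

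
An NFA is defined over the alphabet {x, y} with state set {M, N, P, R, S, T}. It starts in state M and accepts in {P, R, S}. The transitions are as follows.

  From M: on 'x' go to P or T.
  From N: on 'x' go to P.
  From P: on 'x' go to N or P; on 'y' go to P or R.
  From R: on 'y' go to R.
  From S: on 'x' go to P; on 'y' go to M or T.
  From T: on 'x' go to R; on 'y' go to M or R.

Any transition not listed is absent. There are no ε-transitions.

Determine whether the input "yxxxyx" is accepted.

No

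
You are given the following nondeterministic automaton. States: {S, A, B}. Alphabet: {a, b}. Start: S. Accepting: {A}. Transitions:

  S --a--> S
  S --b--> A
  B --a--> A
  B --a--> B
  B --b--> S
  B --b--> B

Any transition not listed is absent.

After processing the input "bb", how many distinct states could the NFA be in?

0

Start in {S}.
Read 'b': {S} → {A}.
Read 'b': {A} → ∅.
That set has 0 states.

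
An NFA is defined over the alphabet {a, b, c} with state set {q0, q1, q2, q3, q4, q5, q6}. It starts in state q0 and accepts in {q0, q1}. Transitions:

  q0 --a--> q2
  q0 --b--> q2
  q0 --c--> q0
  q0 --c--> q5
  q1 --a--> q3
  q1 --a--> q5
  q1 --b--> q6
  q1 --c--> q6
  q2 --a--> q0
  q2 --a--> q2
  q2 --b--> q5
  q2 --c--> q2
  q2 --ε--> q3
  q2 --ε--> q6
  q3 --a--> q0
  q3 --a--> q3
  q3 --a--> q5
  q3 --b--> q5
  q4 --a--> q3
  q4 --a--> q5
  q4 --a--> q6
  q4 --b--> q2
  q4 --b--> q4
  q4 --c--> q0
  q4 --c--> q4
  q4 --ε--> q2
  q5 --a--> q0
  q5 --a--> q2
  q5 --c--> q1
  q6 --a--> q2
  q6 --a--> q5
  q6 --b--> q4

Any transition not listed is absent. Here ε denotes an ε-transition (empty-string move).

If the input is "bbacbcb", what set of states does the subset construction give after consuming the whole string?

{q2, q3, q4, q5, q6}

Start in {q0}.
Read 'b': {q0} → {q2, q3, q6}.
Read 'b': {q2, q3, q6} → {q2, q3, q4, q5, q6}.
Read 'a': {q2, q3, q4, q5, q6} → {q0, q2, q3, q5, q6}.
Read 'c': {q0, q2, q3, q5, q6} → {q0, q1, q2, q3, q5, q6}.
Read 'b': {q0, q1, q2, q3, q5, q6} → {q2, q3, q4, q5, q6}.
Read 'c': {q2, q3, q4, q5, q6} → {q0, q1, q2, q3, q4, q6}.
Read 'b': {q0, q1, q2, q3, q4, q6} → {q2, q3, q4, q5, q6}.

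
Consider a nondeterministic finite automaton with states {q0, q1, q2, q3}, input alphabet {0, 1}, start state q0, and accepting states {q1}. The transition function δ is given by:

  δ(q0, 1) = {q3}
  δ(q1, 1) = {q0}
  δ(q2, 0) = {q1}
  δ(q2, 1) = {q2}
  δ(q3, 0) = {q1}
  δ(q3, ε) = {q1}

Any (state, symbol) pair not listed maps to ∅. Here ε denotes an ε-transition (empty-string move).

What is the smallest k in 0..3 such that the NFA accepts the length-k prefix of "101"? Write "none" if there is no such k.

1

Start in {q0}.
Read '1': q0→{q3}; union {q3}; ε-closure = {q1, q3}.
None of the earlier sets intersect F, but {q1, q3} does.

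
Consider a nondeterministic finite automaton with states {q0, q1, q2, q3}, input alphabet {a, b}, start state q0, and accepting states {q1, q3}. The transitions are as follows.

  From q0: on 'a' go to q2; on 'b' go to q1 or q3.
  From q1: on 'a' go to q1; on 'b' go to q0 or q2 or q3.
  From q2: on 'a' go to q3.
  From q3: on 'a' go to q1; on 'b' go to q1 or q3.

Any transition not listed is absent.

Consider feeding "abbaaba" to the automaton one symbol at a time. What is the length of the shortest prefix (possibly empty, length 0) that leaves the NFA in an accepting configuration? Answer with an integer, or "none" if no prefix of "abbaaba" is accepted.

none

Start in {q0}.
Read 'a': q0→{q2}; now {q2}.
Read 'b': q2→∅; now ∅.
The set is empty and remains empty for the remaining 5 symbols.
No reachable set along the way intersects F.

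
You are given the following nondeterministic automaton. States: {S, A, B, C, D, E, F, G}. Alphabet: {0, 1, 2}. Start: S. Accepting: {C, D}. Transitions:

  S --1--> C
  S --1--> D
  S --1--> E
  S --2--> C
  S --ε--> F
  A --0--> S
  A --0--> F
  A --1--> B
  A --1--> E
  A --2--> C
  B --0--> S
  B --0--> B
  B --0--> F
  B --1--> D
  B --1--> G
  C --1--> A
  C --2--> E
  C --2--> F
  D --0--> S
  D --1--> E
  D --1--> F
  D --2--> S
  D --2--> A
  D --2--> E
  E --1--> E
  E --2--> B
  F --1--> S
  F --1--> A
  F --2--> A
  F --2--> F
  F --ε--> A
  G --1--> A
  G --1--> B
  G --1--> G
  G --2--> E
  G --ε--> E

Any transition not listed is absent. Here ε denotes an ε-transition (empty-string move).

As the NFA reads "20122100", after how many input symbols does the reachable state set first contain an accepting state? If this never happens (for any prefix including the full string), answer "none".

Start: ε-closure({S}) = {S, A, F}.
Read '2': S→{C}, A→{C}, F→{A, F}; now {A, C, F}.
None of the earlier sets intersect F, but {A, C, F} does.

1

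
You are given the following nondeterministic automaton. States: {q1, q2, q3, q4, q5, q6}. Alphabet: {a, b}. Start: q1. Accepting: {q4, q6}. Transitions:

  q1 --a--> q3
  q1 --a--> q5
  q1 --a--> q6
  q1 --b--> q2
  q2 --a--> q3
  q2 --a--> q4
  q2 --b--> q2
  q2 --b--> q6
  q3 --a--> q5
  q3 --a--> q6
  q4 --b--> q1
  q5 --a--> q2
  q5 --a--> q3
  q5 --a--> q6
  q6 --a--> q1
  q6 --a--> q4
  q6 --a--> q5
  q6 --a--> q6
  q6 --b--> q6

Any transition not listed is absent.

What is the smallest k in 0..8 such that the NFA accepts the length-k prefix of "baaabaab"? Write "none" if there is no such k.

Start in {q1}.
Read 'b': {q1} → {q2}.
Read 'a': {q2} → {q3, q4}.
None of the earlier sets intersect F, but {q3, q4} does.

2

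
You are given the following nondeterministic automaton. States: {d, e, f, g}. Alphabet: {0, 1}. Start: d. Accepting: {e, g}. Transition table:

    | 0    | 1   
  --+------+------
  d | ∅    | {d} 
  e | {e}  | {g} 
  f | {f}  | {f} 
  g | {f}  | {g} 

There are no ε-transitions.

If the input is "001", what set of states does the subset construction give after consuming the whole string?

∅

Start in {d}.
Read '0': d→∅; now ∅.
The set is empty and remains empty for the remaining 2 symbols.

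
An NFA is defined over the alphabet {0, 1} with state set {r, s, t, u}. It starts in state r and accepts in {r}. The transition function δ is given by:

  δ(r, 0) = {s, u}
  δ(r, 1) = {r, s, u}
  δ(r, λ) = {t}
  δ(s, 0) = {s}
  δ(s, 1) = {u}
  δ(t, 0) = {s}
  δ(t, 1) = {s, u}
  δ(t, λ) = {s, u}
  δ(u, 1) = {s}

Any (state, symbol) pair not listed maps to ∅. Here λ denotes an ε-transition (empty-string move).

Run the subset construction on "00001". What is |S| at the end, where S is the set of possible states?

1

Start: ε-closure({r}) = {r, s, t, u}.
Read '0': r→{s, u}, s→{s}, t→{s}, u→∅; now {s, u}.
Read '0': s→{s}, u→∅; now {s}.
Read '0': s→{s}; now {s}.
Read '0': s→{s}; now {s}.
Read '1': s→{u}; now {u}.
That set has 1 state.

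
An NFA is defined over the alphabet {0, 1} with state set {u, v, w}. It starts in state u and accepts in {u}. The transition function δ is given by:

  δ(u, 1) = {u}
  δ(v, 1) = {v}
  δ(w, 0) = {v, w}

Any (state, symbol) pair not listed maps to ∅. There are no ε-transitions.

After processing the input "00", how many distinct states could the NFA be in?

0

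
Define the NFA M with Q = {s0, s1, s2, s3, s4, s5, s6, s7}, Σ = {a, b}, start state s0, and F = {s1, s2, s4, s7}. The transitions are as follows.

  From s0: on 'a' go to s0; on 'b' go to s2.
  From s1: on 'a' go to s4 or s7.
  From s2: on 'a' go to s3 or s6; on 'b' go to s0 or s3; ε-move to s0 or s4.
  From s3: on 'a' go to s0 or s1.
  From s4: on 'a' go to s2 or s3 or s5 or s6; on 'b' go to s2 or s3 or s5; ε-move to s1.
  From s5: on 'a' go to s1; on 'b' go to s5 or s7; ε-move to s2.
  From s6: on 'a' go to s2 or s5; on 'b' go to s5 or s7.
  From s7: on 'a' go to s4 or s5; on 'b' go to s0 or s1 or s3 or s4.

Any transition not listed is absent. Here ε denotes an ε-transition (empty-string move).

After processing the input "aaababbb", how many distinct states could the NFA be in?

7

Start in {s0}.
Read 'a': s0→{s0}; now {s0}.
Read 'a': s0→{s0}; now {s0}.
Read 'a': s0→{s0}; now {s0}.
Read 'b': s0→{s2}; union {s2}; ε-closure = {s0, s1, s2, s4}.
Read 'a': s0→{s0}, s1→{s4, s7}, s2→{s3, s6}, s4→{s2, s3, s5, s6}; union {s0, s2, s3, s4, s5, s6, s7}; ε-closure = {s0, s1, s2, s3, s4, s5, s6, s7}.
Read 'b': s0→{s2}, s1→∅, s2→{s0, s3}, s3→∅, s4→{s2, s3, s5}, s5→{s5, s7}, s6→{s5, s7}, s7→{s0, s1, s3, s4}; now {s0, s1, s2, s3, s4, s5, s7}.
Read 'b': s0→{s2}, s1→∅, s2→{s0, s3}, s3→∅, s4→{s2, s3, s5}, s5→{s5, s7}, s7→{s0, s1, s3, s4}; now {s0, s1, s2, s3, s4, s5, s7}.
Read 'b': s0→{s2}, s1→∅, s2→{s0, s3}, s3→∅, s4→{s2, s3, s5}, s5→{s5, s7}, s7→{s0, s1, s3, s4}; now {s0, s1, s2, s3, s4, s5, s7}.
That set has 7 states.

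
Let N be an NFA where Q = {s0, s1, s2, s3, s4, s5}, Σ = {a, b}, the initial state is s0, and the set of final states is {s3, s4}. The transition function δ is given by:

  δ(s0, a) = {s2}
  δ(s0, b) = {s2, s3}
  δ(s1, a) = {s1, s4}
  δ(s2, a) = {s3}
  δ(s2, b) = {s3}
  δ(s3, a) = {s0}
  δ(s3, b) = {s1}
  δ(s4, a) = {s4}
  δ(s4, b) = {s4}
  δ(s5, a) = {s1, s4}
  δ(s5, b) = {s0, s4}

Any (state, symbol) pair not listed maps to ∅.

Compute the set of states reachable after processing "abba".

Start in {s0}.
Read 'a': s0→{s2}; now {s2}.
Read 'b': s2→{s3}; now {s3}.
Read 'b': s3→{s1}; now {s1}.
Read 'a': s1→{s1, s4}; now {s1, s4}.

{s1, s4}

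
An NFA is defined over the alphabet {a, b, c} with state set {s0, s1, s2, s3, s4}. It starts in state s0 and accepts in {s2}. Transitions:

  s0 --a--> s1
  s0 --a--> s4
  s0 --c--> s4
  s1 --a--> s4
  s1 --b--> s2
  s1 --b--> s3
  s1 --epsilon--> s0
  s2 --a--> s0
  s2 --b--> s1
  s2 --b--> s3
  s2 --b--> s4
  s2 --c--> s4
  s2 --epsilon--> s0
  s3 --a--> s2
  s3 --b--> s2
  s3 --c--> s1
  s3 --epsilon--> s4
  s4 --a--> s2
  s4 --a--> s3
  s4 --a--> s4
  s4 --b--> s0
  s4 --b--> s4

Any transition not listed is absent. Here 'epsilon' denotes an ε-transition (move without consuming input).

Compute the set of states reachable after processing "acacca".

Start in {s0}.
Read 'a': s0→{s1, s4}; union {s1, s4}; ε-closure = {s0, s1, s4}.
Read 'c': s0→{s4}, s1→∅, s4→∅; now {s4}.
Read 'a': s4→{s2, s3, s4}; union {s2, s3, s4}; ε-closure = {s0, s2, s3, s4}.
Read 'c': s0→{s4}, s2→{s4}, s3→{s1}, s4→∅; union {s1, s4}; ε-closure = {s0, s1, s4}.
Read 'c': s0→{s4}, s1→∅, s4→∅; now {s4}.
Read 'a': s4→{s2, s3, s4}; union {s2, s3, s4}; ε-closure = {s0, s2, s3, s4}.

{s0, s2, s3, s4}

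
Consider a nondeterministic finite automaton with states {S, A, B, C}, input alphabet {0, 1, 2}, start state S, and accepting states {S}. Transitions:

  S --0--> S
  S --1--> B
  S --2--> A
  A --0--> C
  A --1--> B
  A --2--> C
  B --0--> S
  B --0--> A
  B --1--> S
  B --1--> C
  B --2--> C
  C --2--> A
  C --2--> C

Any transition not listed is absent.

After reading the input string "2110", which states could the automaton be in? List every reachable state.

{S}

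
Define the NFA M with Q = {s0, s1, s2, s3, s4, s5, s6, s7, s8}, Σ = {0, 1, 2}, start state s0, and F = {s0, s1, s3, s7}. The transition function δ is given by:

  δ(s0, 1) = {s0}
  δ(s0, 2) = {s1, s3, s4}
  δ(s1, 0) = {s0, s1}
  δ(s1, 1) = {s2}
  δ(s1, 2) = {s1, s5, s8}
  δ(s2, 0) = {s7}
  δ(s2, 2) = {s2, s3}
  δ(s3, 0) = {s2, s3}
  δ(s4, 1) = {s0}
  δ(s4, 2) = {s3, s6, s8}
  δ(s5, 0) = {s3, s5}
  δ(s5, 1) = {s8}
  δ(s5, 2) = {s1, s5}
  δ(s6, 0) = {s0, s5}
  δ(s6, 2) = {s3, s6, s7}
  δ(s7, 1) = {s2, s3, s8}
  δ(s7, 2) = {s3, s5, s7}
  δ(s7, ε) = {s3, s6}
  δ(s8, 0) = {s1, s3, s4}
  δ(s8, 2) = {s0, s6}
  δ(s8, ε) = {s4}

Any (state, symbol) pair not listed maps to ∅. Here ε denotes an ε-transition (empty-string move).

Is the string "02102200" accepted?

No

Start in {s0}.
Read '0': s0→∅; now ∅.
The set is empty and remains empty for the remaining 7 symbols.
The final set ∅ contains no accepting state.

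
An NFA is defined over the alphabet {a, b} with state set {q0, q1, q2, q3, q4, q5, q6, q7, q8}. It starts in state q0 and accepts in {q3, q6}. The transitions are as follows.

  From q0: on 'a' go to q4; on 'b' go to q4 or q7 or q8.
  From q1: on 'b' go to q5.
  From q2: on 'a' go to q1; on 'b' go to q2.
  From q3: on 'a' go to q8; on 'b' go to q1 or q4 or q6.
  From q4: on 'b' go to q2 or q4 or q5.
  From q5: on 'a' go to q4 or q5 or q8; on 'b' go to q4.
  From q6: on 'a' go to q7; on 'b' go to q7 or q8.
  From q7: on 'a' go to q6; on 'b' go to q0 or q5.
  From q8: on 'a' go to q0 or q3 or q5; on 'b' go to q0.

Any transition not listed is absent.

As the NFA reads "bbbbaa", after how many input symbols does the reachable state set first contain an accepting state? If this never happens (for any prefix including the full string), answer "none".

Start in {q0}.
Read 'b': q0→{q4, q7, q8}; now {q4, q7, q8}.
Read 'b': q4→{q2, q4, q5}, q7→{q0, q5}, q8→{q0}; now {q0, q2, q4, q5}.
Read 'b': q0→{q4, q7, q8}, q2→{q2}, q4→{q2, q4, q5}, q5→{q4}; now {q2, q4, q5, q7, q8}.
Read 'b': q2→{q2}, q4→{q2, q4, q5}, q5→{q4}, q7→{q0, q5}, q8→{q0}; now {q0, q2, q4, q5}.
Read 'a': q0→{q4}, q2→{q1}, q4→∅, q5→{q4, q5, q8}; now {q1, q4, q5, q8}.
Read 'a': q1→∅, q4→∅, q5→{q4, q5, q8}, q8→{q0, q3, q5}; now {q0, q3, q4, q5, q8}.
None of the earlier sets intersect F, but {q0, q3, q4, q5, q8} does.

6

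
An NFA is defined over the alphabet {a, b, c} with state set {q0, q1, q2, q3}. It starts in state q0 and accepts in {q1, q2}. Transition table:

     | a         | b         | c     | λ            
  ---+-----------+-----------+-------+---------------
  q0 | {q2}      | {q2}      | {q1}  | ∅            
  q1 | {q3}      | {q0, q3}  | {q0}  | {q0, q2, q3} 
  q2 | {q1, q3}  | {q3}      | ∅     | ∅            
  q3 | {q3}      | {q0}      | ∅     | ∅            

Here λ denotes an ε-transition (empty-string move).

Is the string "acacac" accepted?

No

Start in {q0}.
Read 'a': q0→{q2}; now {q2}.
Read 'c': q2→∅; now ∅.
The set is empty and remains empty for the remaining 4 symbols.
The final set ∅ contains no accepting state.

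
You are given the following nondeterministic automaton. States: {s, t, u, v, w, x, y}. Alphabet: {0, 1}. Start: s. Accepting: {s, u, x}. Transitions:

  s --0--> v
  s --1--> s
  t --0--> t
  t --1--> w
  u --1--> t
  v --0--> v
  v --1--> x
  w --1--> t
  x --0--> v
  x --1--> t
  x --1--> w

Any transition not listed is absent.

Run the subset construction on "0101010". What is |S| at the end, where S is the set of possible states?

Start in {s}.
Read '0': {s} → {v}.
Read '1': {v} → {x}.
Read '0': {x} → {v}.
Read '1': {v} → {x}.
Read '0': {x} → {v}.
Read '1': {v} → {x}.
Read '0': {x} → {v}.
That set has 1 state.

1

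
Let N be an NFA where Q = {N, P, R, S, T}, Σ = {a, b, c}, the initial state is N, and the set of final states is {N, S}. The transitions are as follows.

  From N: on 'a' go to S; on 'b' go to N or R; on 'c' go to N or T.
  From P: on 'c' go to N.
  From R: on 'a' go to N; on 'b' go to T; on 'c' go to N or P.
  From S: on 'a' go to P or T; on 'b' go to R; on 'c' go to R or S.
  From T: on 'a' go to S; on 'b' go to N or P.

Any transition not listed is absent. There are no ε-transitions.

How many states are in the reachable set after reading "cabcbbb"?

Start in {N}.
Read 'c': {N} → {N, T}.
Read 'a': {N, T} → {S}.
Read 'b': {S} → {R}.
Read 'c': {R} → {N, P}.
Read 'b': {N, P} → {N, R}.
Read 'b': {N, R} → {N, R, T}.
Read 'b': {N, R, T} → {N, P, R, T}.
That set has 4 states.

4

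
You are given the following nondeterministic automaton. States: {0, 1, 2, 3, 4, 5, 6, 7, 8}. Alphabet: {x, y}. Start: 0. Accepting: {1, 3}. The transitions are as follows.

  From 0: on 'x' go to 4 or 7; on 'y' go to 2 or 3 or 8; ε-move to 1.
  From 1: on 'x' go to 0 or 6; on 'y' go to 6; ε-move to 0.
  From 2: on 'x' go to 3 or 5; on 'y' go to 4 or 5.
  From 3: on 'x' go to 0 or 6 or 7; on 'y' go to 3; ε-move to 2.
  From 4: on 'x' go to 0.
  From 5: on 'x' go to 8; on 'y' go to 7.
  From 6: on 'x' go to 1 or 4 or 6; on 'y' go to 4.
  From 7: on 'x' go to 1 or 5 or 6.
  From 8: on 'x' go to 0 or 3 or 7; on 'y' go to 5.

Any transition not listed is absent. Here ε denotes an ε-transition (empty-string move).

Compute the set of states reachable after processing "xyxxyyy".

Start: ε-closure({0}) = {0, 1}.
Read 'x': 0→{4, 7}, 1→{0, 6}; union {0, 4, 6, 7}; ε-closure = {0, 1, 4, 6, 7}.
Read 'y': 0→{2, 3, 8}, 1→{6}, 4→∅, 6→{4}, 7→∅; now {2, 3, 4, 6, 8}.
Read 'x': 2→{3, 5}, 3→{0, 6, 7}, 4→{0}, 6→{1, 4, 6}, 8→{0, 3, 7}; union {0, 1, 3, 4, 5, 6, 7}; ε-closure = {0, 1, 2, 3, 4, 5, 6, 7}.
Read 'x': 0→{4, 7}, 1→{0, 6}, 2→{3, 5}, 3→{0, 6, 7}, 4→{0}, 5→{8}, 6→{1, 4, 6}, 7→{1, 5, 6}; union {0, 1, 3, 4, 5, 6, 7, 8}; ε-closure = {0, 1, 2, 3, 4, 5, 6, 7, 8}.
Read 'y': 0→{2, 3, 8}, 1→{6}, 2→{4, 5}, 3→{3}, 4→∅, 5→{7}, 6→{4}, 7→∅, 8→{5}; now {2, 3, 4, 5, 6, 7, 8}.
Read 'y': 2→{4, 5}, 3→{3}, 4→∅, 5→{7}, 6→{4}, 7→∅, 8→{5}; union {3, 4, 5, 7}; ε-closure = {2, 3, 4, 5, 7}.
Read 'y': 2→{4, 5}, 3→{3}, 4→∅, 5→{7}, 7→∅; union {3, 4, 5, 7}; ε-closure = {2, 3, 4, 5, 7}.

{2, 3, 4, 5, 7}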